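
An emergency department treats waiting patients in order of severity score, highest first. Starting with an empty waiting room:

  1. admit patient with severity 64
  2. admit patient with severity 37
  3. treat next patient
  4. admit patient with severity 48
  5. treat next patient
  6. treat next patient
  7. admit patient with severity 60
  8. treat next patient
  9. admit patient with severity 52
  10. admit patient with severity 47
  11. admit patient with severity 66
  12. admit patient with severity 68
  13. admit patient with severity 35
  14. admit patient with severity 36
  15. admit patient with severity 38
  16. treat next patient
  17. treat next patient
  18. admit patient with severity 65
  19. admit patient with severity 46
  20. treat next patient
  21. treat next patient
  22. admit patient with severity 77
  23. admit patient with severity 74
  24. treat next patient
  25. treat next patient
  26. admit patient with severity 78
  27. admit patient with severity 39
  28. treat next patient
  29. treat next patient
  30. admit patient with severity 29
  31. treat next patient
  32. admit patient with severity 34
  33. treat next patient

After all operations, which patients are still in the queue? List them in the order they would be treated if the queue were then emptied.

[38, 36, 35, 34, 29]

insert 64 → {64}
insert 37 → {64, 37}
treat next patient → 64; now {37}
insert 48 → {48, 37}
treat next patient → 48; now {37}
treat next patient → 37; now {}
insert 60 → {60}
treat next patient → 60; now {}
insert 52 → {52}
insert 47 → {52, 47}
insert 66 → {66, 52, 47}
insert 68 → {68, 66, 52, 47}
insert 35 → {68, 66, 52, 47, 35}
insert 36 → {68, 66, 52, 47, 36, 35}
insert 38 → {68, 66, 52, 47, 38, 36, 35}
treat next patient → 68; now {66, 52, 47, 38, 36, 35}
treat next patient → 66; now {52, 47, 38, 36, 35}
insert 65 → {65, 52, 47, 38, 36, 35}
insert 46 → {65, 52, 47, 46, 38, 36, 35}
treat next patient → 65; now {52, 47, 46, 38, 36, 35}
treat next patient → 52; now {47, 46, 38, 36, 35}
insert 77 → {77, 47, 46, 38, 36, 35}
insert 74 → {77, 74, 47, 46, 38, 36, 35}
treat next patient → 77; now {74, 47, 46, 38, 36, 35}
treat next patient → 74; now {47, 46, 38, 36, 35}
insert 78 → {78, 47, 46, 38, 36, 35}
insert 39 → {78, 47, 46, 39, 38, 36, 35}
treat next patient → 78; now {47, 46, 39, 38, 36, 35}
treat next patient → 47; now {46, 39, 38, 36, 35}
insert 29 → {46, 39, 38, 36, 35, 29}
treat next patient → 46; now {39, 38, 36, 35, 29}
insert 34 → {39, 38, 36, 35, 34, 29}
treat next patient → 39; now {38, 36, 35, 34, 29}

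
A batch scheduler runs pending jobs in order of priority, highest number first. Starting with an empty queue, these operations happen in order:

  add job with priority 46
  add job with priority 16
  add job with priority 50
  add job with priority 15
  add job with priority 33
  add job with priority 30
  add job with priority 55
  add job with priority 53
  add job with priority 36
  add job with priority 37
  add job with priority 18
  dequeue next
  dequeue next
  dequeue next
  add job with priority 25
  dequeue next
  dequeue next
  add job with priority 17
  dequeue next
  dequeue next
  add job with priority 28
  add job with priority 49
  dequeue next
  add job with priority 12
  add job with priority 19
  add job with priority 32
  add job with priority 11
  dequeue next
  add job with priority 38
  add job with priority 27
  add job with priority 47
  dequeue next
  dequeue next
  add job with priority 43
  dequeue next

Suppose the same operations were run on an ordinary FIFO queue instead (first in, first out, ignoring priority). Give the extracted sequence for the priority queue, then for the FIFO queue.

insert 46 → {46}
insert 16 → {46, 16}
insert 50 → {50, 46, 16}
insert 15 → {50, 46, 16, 15}
insert 33 → {50, 46, 33, 16, 15}
insert 30 → {50, 46, 33, 30, 16, 15}
insert 55 → {55, 50, 46, 33, 30, 16, 15}
insert 53 → {55, 53, 50, 46, 33, 30, 16, 15}
insert 36 → {55, 53, 50, 46, 36, 33, 30, 16, 15}
insert 37 → {55, 53, 50, 46, 37, 36, 33, 30, 16, 15}
insert 18 → {55, 53, 50, 46, 37, 36, 33, 30, 18, 16, 15}
dequeue next → 55; now {53, 50, 46, 37, 36, 33, 30, 18, 16, 15}
dequeue next → 53; now {50, 46, 37, 36, 33, 30, 18, 16, 15}
dequeue next → 50; now {46, 37, 36, 33, 30, 18, 16, 15}
insert 25 → {46, 37, 36, 33, 30, 25, 18, 16, 15}
dequeue next → 46; now {37, 36, 33, 30, 25, 18, 16, 15}
dequeue next → 37; now {36, 33, 30, 25, 18, 16, 15}
insert 17 → {36, 33, 30, 25, 18, 17, 16, 15}
dequeue next → 36; now {33, 30, 25, 18, 17, 16, 15}
dequeue next → 33; now {30, 25, 18, 17, 16, 15}
insert 28 → {30, 28, 25, 18, 17, 16, 15}
insert 49 → {49, 30, 28, 25, 18, 17, 16, 15}
dequeue next → 49; now {30, 28, 25, 18, 17, 16, 15}
insert 12 → {30, 28, 25, 18, 17, 16, 15, 12}
insert 19 → {30, 28, 25, 19, 18, 17, 16, 15, 12}
insert 32 → {32, 30, 28, 25, 19, 18, 17, 16, 15, 12}
insert 11 → {32, 30, 28, 25, 19, 18, 17, 16, 15, 12, 11}
dequeue next → 32; now {30, 28, 25, 19, 18, 17, 16, 15, 12, 11}
insert 38 → {38, 30, 28, 25, 19, 18, 17, 16, 15, 12, 11}
insert 27 → {38, 30, 28, 27, 25, 19, 18, 17, 16, 15, 12, 11}
insert 47 → {47, 38, 30, 28, 27, 25, 19, 18, 17, 16, 15, 12, 11}
dequeue next → 47; now {38, 30, 28, 27, 25, 19, 18, 17, 16, 15, 12, 11}
dequeue next → 38; now {30, 28, 27, 25, 19, 18, 17, 16, 15, 12, 11}
insert 43 → {43, 30, 28, 27, 25, 19, 18, 17, 16, 15, 12, 11}
dequeue next → 43; now {30, 28, 27, 25, 19, 18, 17, 16, 15, 12, 11}

priority queue: 55, 53, 50, 46, 37, 36, 33, 49, 32, 47, 38, 43; FIFO queue: [46, 16, 50, 15, 33, 30, 55, 53, 36, 37, 18, 25]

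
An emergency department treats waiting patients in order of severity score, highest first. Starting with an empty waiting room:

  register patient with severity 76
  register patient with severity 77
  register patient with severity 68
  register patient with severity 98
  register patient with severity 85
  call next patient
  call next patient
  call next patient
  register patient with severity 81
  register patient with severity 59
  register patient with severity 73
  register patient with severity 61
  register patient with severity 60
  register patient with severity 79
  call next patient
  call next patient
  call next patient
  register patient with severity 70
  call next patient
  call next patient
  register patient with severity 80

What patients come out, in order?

insert 76 → {76}
insert 77 → {77, 76}
insert 68 → {77, 76, 68}
insert 98 → {98, 77, 76, 68}
insert 85 → {98, 85, 77, 76, 68}
call next patient → 98; now {85, 77, 76, 68}
call next patient → 85; now {77, 76, 68}
call next patient → 77; now {76, 68}
insert 81 → {81, 76, 68}
insert 59 → {81, 76, 68, 59}
insert 73 → {81, 76, 73, 68, 59}
insert 61 → {81, 76, 73, 68, 61, 59}
insert 60 → {81, 76, 73, 68, 61, 60, 59}
insert 79 → {81, 79, 76, 73, 68, 61, 60, 59}
call next patient → 81; now {79, 76, 73, 68, 61, 60, 59}
call next patient → 79; now {76, 73, 68, 61, 60, 59}
call next patient → 76; now {73, 68, 61, 60, 59}
insert 70 → {73, 70, 68, 61, 60, 59}
call next patient → 73; now {70, 68, 61, 60, 59}
call next patient → 70; now {68, 61, 60, 59}
insert 80 → {80, 68, 61, 60, 59}

98 → 85 → 77 → 81 → 79 → 76 → 73 → 70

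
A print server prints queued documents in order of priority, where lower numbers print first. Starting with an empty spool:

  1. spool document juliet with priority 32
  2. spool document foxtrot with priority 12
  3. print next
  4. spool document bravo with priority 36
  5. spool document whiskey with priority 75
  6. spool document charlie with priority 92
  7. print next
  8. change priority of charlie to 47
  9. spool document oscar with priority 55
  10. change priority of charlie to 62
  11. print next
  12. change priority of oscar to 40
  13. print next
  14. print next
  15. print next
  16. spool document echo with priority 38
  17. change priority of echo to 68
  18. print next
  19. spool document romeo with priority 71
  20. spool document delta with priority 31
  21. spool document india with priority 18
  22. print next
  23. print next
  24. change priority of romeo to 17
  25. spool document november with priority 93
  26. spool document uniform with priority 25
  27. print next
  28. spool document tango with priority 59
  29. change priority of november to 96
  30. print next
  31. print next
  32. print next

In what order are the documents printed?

add juliet (priority 32) → {juliet:32}
add foxtrot (priority 12) → {foxtrot:12, juliet:32}
print next → foxtrot; now {juliet:32}
add bravo (priority 36) → {juliet:32, bravo:36}
add whiskey (priority 75) → {juliet:32, bravo:36, whiskey:75}
add charlie (priority 92) → {juliet:32, bravo:36, whiskey:75, charlie:92}
print next → juliet; now {bravo:36, whiskey:75, charlie:92}
update charlie to priority 47 → {bravo:36, charlie:47, whiskey:75}
add oscar (priority 55) → {bravo:36, charlie:47, oscar:55, whiskey:75}
update charlie to priority 62 → {bravo:36, oscar:55, charlie:62, whiskey:75}
print next → bravo; now {oscar:55, charlie:62, whiskey:75}
update oscar to priority 40 → {oscar:40, charlie:62, whiskey:75}
print next → oscar; now {charlie:62, whiskey:75}
print next → charlie; now {whiskey:75}
print next → whiskey; now {}
add echo (priority 38) → {echo:38}
update echo to priority 68 → {echo:68}
print next → echo; now {}
add romeo (priority 71) → {romeo:71}
add delta (priority 31) → {delta:31, romeo:71}
add india (priority 18) → {india:18, delta:31, romeo:71}
print next → india; now {delta:31, romeo:71}
print next → delta; now {romeo:71}
update romeo to priority 17 → {romeo:17}
add november (priority 93) → {romeo:17, november:93}
add uniform (priority 25) → {romeo:17, uniform:25, november:93}
print next → romeo; now {uniform:25, november:93}
add tango (priority 59) → {uniform:25, tango:59, november:93}
update november to priority 96 → {uniform:25, tango:59, november:96}
print next → uniform; now {tango:59, november:96}
print next → tango; now {november:96}
print next → november; now {}

foxtrot → juliet → bravo → oscar → charlie → whiskey → echo → india → delta → romeo → uniform → tango → november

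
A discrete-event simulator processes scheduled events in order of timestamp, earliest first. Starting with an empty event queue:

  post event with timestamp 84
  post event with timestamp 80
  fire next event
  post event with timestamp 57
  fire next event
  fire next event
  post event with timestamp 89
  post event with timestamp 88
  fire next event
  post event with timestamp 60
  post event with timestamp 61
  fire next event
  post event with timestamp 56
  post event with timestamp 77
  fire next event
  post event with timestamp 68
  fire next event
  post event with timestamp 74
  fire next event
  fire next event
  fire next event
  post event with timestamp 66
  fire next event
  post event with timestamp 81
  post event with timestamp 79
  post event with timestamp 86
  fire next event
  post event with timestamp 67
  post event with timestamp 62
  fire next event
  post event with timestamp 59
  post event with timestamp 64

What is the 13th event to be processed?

insert 84 → {84}
insert 80 → {80, 84}
fire next event → 80; now {84}
insert 57 → {57, 84}
fire next event → 57; now {84}
fire next event → 84; now {}
insert 89 → {89}
insert 88 → {88, 89}
fire next event → 88; now {89}
insert 60 → {60, 89}
insert 61 → {60, 61, 89}
fire next event → 60; now {61, 89}
insert 56 → {56, 61, 89}
insert 77 → {56, 61, 77, 89}
fire next event → 56; now {61, 77, 89}
insert 68 → {61, 68, 77, 89}
fire next event → 61; now {68, 77, 89}
insert 74 → {68, 74, 77, 89}
fire next event → 68; now {74, 77, 89}
fire next event → 74; now {77, 89}
fire next event → 77; now {89}
insert 66 → {66, 89}
fire next event → 66; now {89}
insert 81 → {81, 89}
insert 79 → {79, 81, 89}
insert 86 → {79, 81, 86, 89}
fire next event → 79; now {81, 86, 89}
insert 67 → {67, 81, 86, 89}
insert 62 → {62, 67, 81, 86, 89}
fire next event → 62; now {67, 81, 86, 89}
insert 59 → {59, 67, 81, 86, 89}
insert 64 → {59, 64, 67, 81, 86, 89}

62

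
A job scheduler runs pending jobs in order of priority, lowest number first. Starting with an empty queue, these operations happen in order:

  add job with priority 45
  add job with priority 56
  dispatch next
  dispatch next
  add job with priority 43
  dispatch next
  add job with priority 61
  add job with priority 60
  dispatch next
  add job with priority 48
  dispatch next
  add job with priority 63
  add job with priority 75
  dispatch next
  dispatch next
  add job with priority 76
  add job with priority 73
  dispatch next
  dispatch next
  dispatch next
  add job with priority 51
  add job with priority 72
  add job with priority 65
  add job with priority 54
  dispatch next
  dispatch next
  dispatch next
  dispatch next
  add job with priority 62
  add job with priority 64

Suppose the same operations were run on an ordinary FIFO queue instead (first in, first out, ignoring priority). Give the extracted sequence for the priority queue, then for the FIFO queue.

priority queue: 45, 56, 43, 60, 48, 61, 63, 73, 75, 76, 51, 54, 65, 72; FIFO queue: 45 → 56 → 43 → 61 → 60 → 48 → 63 → 75 → 76 → 73 → 51 → 72 → 65 → 54

insert 45 → {45}
insert 56 → {45, 56}
dispatch next → 45; now {56}
dispatch next → 56; now {}
insert 43 → {43}
dispatch next → 43; now {}
insert 61 → {61}
insert 60 → {60, 61}
dispatch next → 60; now {61}
insert 48 → {48, 61}
dispatch next → 48; now {61}
insert 63 → {61, 63}
insert 75 → {61, 63, 75}
dispatch next → 61; now {63, 75}
dispatch next → 63; now {75}
insert 76 → {75, 76}
insert 73 → {73, 75, 76}
dispatch next → 73; now {75, 76}
dispatch next → 75; now {76}
dispatch next → 76; now {}
insert 51 → {51}
insert 72 → {51, 72}
insert 65 → {51, 65, 72}
insert 54 → {51, 54, 65, 72}
dispatch next → 51; now {54, 65, 72}
dispatch next → 54; now {65, 72}
dispatch next → 65; now {72}
dispatch next → 72; now {}
insert 62 → {62}
insert 64 → {62, 64}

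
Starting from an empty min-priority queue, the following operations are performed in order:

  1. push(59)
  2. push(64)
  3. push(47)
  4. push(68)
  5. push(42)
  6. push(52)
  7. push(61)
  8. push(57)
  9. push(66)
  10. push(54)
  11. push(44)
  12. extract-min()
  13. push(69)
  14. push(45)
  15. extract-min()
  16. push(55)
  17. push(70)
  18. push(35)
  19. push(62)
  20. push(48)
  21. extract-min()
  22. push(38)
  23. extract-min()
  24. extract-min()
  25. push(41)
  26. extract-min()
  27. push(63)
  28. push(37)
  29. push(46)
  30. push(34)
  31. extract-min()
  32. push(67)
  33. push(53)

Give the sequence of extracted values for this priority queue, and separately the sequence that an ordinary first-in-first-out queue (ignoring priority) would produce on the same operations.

insert 59 → {59}
insert 64 → {59, 64}
insert 47 → {47, 59, 64}
insert 68 → {47, 59, 64, 68}
insert 42 → {42, 47, 59, 64, 68}
insert 52 → {42, 47, 52, 59, 64, 68}
insert 61 → {42, 47, 52, 59, 61, 64, 68}
insert 57 → {42, 47, 52, 57, 59, 61, 64, 68}
insert 66 → {42, 47, 52, 57, 59, 61, 64, 66, 68}
insert 54 → {42, 47, 52, 54, 57, 59, 61, 64, 66, 68}
insert 44 → {42, 44, 47, 52, 54, 57, 59, 61, 64, 66, 68}
extract-min → 42; now {44, 47, 52, 54, 57, 59, 61, 64, 66, 68}
insert 69 → {44, 47, 52, 54, 57, 59, 61, 64, 66, 68, 69}
insert 45 → {44, 45, 47, 52, 54, 57, 59, 61, 64, 66, 68, 69}
extract-min → 44; now {45, 47, 52, 54, 57, 59, 61, 64, 66, 68, 69}
insert 55 → {45, 47, 52, 54, 55, 57, 59, 61, 64, 66, 68, 69}
insert 70 → {45, 47, 52, 54, 55, 57, 59, 61, 64, 66, 68, 69, 70}
insert 35 → {35, 45, 47, 52, 54, 55, 57, 59, 61, 64, 66, 68, 69, 70}
insert 62 → {35, 45, 47, 52, 54, 55, 57, 59, 61, 62, 64, 66, 68, 69, 70}
insert 48 → {35, 45, 47, 48, 52, 54, 55, 57, 59, 61, 62, 64, 66, 68, 69, 70}
extract-min → 35; now {45, 47, 48, 52, 54, 55, 57, 59, 61, 62, 64, 66, 68, 69, 70}
insert 38 → {38, 45, 47, 48, 52, 54, 55, 57, 59, 61, 62, 64, 66, 68, 69, 70}
extract-min → 38; now {45, 47, 48, 52, 54, 55, 57, 59, 61, 62, 64, 66, 68, 69, 70}
extract-min → 45; now {47, 48, 52, 54, 55, 57, 59, 61, 62, 64, 66, 68, 69, 70}
insert 41 → {41, 47, 48, 52, 54, 55, 57, 59, 61, 62, 64, 66, 68, 69, 70}
extract-min → 41; now {47, 48, 52, 54, 55, 57, 59, 61, 62, 64, 66, 68, 69, 70}
insert 63 → {47, 48, 52, 54, 55, 57, 59, 61, 62, 63, 64, 66, 68, 69, 70}
insert 37 → {37, 47, 48, 52, 54, 55, 57, 59, 61, 62, 63, 64, 66, 68, 69, 70}
insert 46 → {37, 46, 47, 48, 52, 54, 55, 57, 59, 61, 62, 63, 64, 66, 68, 69, 70}
insert 34 → {34, 37, 46, 47, 48, 52, 54, 55, 57, 59, 61, 62, 63, 64, 66, 68, 69, 70}
extract-min → 34; now {37, 46, 47, 48, 52, 54, 55, 57, 59, 61, 62, 63, 64, 66, 68, 69, 70}
insert 67 → {37, 46, 47, 48, 52, 54, 55, 57, 59, 61, 62, 63, 64, 66, 67, 68, 69, 70}
insert 53 → {37, 46, 47, 48, 52, 53, 54, 55, 57, 59, 61, 62, 63, 64, 66, 67, 68, 69, 70}

priority queue: [42, 44, 35, 38, 45, 41, 34]; FIFO queue: [59, 64, 47, 68, 42, 52, 61]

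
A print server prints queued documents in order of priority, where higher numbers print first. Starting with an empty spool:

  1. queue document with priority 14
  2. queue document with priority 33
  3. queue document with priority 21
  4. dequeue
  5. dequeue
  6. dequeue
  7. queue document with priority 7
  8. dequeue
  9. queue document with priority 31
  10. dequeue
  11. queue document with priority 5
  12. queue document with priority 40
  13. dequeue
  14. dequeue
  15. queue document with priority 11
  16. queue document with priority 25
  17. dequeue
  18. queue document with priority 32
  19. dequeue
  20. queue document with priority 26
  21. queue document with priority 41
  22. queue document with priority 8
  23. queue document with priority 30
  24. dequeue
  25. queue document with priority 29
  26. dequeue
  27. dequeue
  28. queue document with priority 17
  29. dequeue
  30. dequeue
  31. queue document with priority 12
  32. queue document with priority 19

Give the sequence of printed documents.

33, 21, 14, 7, 31, 40, 5, 25, 32, 41, 30, 29, 26, 17

insert 14 → {14}
insert 33 → {33, 14}
insert 21 → {33, 21, 14}
dequeue → 33; now {21, 14}
dequeue → 21; now {14}
dequeue → 14; now {}
insert 7 → {7}
dequeue → 7; now {}
insert 31 → {31}
dequeue → 31; now {}
insert 5 → {5}
insert 40 → {40, 5}
dequeue → 40; now {5}
dequeue → 5; now {}
insert 11 → {11}
insert 25 → {25, 11}
dequeue → 25; now {11}
insert 32 → {32, 11}
dequeue → 32; now {11}
insert 26 → {26, 11}
insert 41 → {41, 26, 11}
insert 8 → {41, 26, 11, 8}
insert 30 → {41, 30, 26, 11, 8}
dequeue → 41; now {30, 26, 11, 8}
insert 29 → {30, 29, 26, 11, 8}
dequeue → 30; now {29, 26, 11, 8}
dequeue → 29; now {26, 11, 8}
insert 17 → {26, 17, 11, 8}
dequeue → 26; now {17, 11, 8}
dequeue → 17; now {11, 8}
insert 12 → {12, 11, 8}
insert 19 → {19, 12, 11, 8}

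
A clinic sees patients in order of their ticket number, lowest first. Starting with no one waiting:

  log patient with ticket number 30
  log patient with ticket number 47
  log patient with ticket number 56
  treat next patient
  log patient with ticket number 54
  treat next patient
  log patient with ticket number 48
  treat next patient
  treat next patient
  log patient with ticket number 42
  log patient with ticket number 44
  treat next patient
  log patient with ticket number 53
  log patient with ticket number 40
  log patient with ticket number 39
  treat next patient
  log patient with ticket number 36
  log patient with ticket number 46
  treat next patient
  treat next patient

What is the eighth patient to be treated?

40

insert 30 → {30}
insert 47 → {30, 47}
insert 56 → {30, 47, 56}
treat next patient → 30; now {47, 56}
insert 54 → {47, 54, 56}
treat next patient → 47; now {54, 56}
insert 48 → {48, 54, 56}
treat next patient → 48; now {54, 56}
treat next patient → 54; now {56}
insert 42 → {42, 56}
insert 44 → {42, 44, 56}
treat next patient → 42; now {44, 56}
insert 53 → {44, 53, 56}
insert 40 → {40, 44, 53, 56}
insert 39 → {39, 40, 44, 53, 56}
treat next patient → 39; now {40, 44, 53, 56}
insert 36 → {36, 40, 44, 53, 56}
insert 46 → {36, 40, 44, 46, 53, 56}
treat next patient → 36; now {40, 44, 46, 53, 56}
treat next patient → 40; now {44, 46, 53, 56}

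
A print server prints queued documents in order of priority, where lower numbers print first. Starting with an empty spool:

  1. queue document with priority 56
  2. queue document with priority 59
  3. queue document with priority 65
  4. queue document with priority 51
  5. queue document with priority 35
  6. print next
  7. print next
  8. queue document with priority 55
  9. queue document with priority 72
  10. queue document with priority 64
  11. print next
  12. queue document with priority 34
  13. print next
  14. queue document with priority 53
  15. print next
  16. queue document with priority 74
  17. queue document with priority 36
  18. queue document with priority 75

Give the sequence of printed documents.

[35, 51, 55, 34, 53]

insert 56 → {56}
insert 59 → {56, 59}
insert 65 → {56, 59, 65}
insert 51 → {51, 56, 59, 65}
insert 35 → {35, 51, 56, 59, 65}
print next → 35; now {51, 56, 59, 65}
print next → 51; now {56, 59, 65}
insert 55 → {55, 56, 59, 65}
insert 72 → {55, 56, 59, 65, 72}
insert 64 → {55, 56, 59, 64, 65, 72}
print next → 55; now {56, 59, 64, 65, 72}
insert 34 → {34, 56, 59, 64, 65, 72}
print next → 34; now {56, 59, 64, 65, 72}
insert 53 → {53, 56, 59, 64, 65, 72}
print next → 53; now {56, 59, 64, 65, 72}
insert 74 → {56, 59, 64, 65, 72, 74}
insert 36 → {36, 56, 59, 64, 65, 72, 74}
insert 75 → {36, 56, 59, 64, 65, 72, 74, 75}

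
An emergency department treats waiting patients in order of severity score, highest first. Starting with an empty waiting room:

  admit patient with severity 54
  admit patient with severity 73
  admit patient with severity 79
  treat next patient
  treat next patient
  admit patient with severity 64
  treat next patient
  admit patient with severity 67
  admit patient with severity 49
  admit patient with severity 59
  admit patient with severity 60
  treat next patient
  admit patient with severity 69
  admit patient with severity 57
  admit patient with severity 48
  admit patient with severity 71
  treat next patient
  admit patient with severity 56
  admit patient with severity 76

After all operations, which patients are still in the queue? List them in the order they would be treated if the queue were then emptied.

76, 69, 60, 59, 57, 56, 54, 49, 48

insert 54 → {54}
insert 73 → {73, 54}
insert 79 → {79, 73, 54}
treat next patient → 79; now {73, 54}
treat next patient → 73; now {54}
insert 64 → {64, 54}
treat next patient → 64; now {54}
insert 67 → {67, 54}
insert 49 → {67, 54, 49}
insert 59 → {67, 59, 54, 49}
insert 60 → {67, 60, 59, 54, 49}
treat next patient → 67; now {60, 59, 54, 49}
insert 69 → {69, 60, 59, 54, 49}
insert 57 → {69, 60, 59, 57, 54, 49}
insert 48 → {69, 60, 59, 57, 54, 49, 48}
insert 71 → {71, 69, 60, 59, 57, 54, 49, 48}
treat next patient → 71; now {69, 60, 59, 57, 54, 49, 48}
insert 56 → {69, 60, 59, 57, 56, 54, 49, 48}
insert 76 → {76, 69, 60, 59, 57, 56, 54, 49, 48}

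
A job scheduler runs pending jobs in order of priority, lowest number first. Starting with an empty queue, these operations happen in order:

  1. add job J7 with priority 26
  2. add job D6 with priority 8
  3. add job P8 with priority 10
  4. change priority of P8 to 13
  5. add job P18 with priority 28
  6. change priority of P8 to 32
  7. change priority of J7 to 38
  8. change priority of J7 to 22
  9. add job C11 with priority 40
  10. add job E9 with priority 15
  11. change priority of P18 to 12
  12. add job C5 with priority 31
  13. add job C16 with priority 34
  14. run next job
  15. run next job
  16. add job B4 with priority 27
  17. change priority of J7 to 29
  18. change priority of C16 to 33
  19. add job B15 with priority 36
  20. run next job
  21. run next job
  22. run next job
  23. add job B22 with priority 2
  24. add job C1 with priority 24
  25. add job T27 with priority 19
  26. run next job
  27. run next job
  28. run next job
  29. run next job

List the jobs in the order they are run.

D6 → P18 → E9 → B4 → J7 → B22 → T27 → C1 → C5

add J7 (priority 26) → {J7:26}
add D6 (priority 8) → {D6:8, J7:26}
add P8 (priority 10) → {D6:8, P8:10, J7:26}
update P8 to priority 13 → {D6:8, P8:13, J7:26}
add P18 (priority 28) → {D6:8, P8:13, J7:26, P18:28}
update P8 to priority 32 → {D6:8, J7:26, P18:28, P8:32}
update J7 to priority 38 → {D6:8, P18:28, P8:32, J7:38}
update J7 to priority 22 → {D6:8, J7:22, P18:28, P8:32}
add C11 (priority 40) → {D6:8, J7:22, P18:28, P8:32, C11:40}
add E9 (priority 15) → {D6:8, E9:15, J7:22, P18:28, P8:32, C11:40}
update P18 to priority 12 → {D6:8, P18:12, E9:15, J7:22, P8:32, C11:40}
add C5 (priority 31) → {D6:8, P18:12, E9:15, J7:22, C5:31, P8:32, C11:40}
add C16 (priority 34) → {D6:8, P18:12, E9:15, J7:22, C5:31, P8:32, C16:34, C11:40}
run next job → D6; now {P18:12, E9:15, J7:22, C5:31, P8:32, C16:34, C11:40}
run next job → P18; now {E9:15, J7:22, C5:31, P8:32, C16:34, C11:40}
add B4 (priority 27) → {E9:15, J7:22, B4:27, C5:31, P8:32, C16:34, C11:40}
update J7 to priority 29 → {E9:15, B4:27, J7:29, C5:31, P8:32, C16:34, C11:40}
update C16 to priority 33 → {E9:15, B4:27, J7:29, C5:31, P8:32, C16:33, C11:40}
add B15 (priority 36) → {E9:15, B4:27, J7:29, C5:31, P8:32, C16:33, B15:36, C11:40}
run next job → E9; now {B4:27, J7:29, C5:31, P8:32, C16:33, B15:36, C11:40}
run next job → B4; now {J7:29, C5:31, P8:32, C16:33, B15:36, C11:40}
run next job → J7; now {C5:31, P8:32, C16:33, B15:36, C11:40}
add B22 (priority 2) → {B22:2, C5:31, P8:32, C16:33, B15:36, C11:40}
add C1 (priority 24) → {B22:2, C1:24, C5:31, P8:32, C16:33, B15:36, C11:40}
add T27 (priority 19) → {B22:2, T27:19, C1:24, C5:31, P8:32, C16:33, B15:36, C11:40}
run next job → B22; now {T27:19, C1:24, C5:31, P8:32, C16:33, B15:36, C11:40}
run next job → T27; now {C1:24, C5:31, P8:32, C16:33, B15:36, C11:40}
run next job → C1; now {C5:31, P8:32, C16:33, B15:36, C11:40}
run next job → C5; now {P8:32, C16:33, B15:36, C11:40}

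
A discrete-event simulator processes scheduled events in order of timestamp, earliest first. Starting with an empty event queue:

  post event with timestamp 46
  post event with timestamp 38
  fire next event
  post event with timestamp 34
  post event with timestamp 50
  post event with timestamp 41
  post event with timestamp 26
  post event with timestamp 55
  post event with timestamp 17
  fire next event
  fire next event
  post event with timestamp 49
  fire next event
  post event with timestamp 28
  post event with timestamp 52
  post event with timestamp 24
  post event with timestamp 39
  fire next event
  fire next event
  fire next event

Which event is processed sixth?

28

insert 46 → {46}
insert 38 → {38, 46}
fire next event → 38; now {46}
insert 34 → {34, 46}
insert 50 → {34, 46, 50}
insert 41 → {34, 41, 46, 50}
insert 26 → {26, 34, 41, 46, 50}
insert 55 → {26, 34, 41, 46, 50, 55}
insert 17 → {17, 26, 34, 41, 46, 50, 55}
fire next event → 17; now {26, 34, 41, 46, 50, 55}
fire next event → 26; now {34, 41, 46, 50, 55}
insert 49 → {34, 41, 46, 49, 50, 55}
fire next event → 34; now {41, 46, 49, 50, 55}
insert 28 → {28, 41, 46, 49, 50, 55}
insert 52 → {28, 41, 46, 49, 50, 52, 55}
insert 24 → {24, 28, 41, 46, 49, 50, 52, 55}
insert 39 → {24, 28, 39, 41, 46, 49, 50, 52, 55}
fire next event → 24; now {28, 39, 41, 46, 49, 50, 52, 55}
fire next event → 28; now {39, 41, 46, 49, 50, 52, 55}
fire next event → 39; now {41, 46, 49, 50, 52, 55}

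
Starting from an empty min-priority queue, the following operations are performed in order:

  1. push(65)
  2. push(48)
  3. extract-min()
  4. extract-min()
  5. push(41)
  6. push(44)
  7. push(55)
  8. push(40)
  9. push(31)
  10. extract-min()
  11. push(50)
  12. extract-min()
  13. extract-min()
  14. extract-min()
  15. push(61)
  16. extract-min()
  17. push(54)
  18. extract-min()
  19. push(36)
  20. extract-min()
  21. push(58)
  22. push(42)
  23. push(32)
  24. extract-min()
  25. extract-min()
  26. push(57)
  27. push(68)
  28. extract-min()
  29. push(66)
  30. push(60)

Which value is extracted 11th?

42

insert 65 → {65}
insert 48 → {48, 65}
extract-min → 48; now {65}
extract-min → 65; now {}
insert 41 → {41}
insert 44 → {41, 44}
insert 55 → {41, 44, 55}
insert 40 → {40, 41, 44, 55}
insert 31 → {31, 40, 41, 44, 55}
extract-min → 31; now {40, 41, 44, 55}
insert 50 → {40, 41, 44, 50, 55}
extract-min → 40; now {41, 44, 50, 55}
extract-min → 41; now {44, 50, 55}
extract-min → 44; now {50, 55}
insert 61 → {50, 55, 61}
extract-min → 50; now {55, 61}
insert 54 → {54, 55, 61}
extract-min → 54; now {55, 61}
insert 36 → {36, 55, 61}
extract-min → 36; now {55, 61}
insert 58 → {55, 58, 61}
insert 42 → {42, 55, 58, 61}
insert 32 → {32, 42, 55, 58, 61}
extract-min → 32; now {42, 55, 58, 61}
extract-min → 42; now {55, 58, 61}
insert 57 → {55, 57, 58, 61}
insert 68 → {55, 57, 58, 61, 68}
extract-min → 55; now {57, 58, 61, 68}
insert 66 → {57, 58, 61, 66, 68}
insert 60 → {57, 58, 60, 61, 66, 68}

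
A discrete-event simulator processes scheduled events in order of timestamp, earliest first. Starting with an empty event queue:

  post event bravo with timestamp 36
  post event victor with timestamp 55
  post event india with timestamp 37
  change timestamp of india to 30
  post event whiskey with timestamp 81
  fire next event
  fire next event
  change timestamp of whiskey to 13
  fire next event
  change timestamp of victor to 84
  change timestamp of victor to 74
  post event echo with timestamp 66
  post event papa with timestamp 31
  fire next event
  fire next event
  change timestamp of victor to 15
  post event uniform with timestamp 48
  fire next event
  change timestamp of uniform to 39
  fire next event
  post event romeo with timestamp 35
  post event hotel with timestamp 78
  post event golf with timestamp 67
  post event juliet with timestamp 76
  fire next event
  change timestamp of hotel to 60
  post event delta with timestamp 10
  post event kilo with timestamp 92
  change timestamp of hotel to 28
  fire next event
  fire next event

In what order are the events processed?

add bravo (timestamp 36) → {bravo:36}
add victor (timestamp 55) → {bravo:36, victor:55}
add india (timestamp 37) → {bravo:36, india:37, victor:55}
update india to timestamp 30 → {india:30, bravo:36, victor:55}
add whiskey (timestamp 81) → {india:30, bravo:36, victor:55, whiskey:81}
fire next event → india; now {bravo:36, victor:55, whiskey:81}
fire next event → bravo; now {victor:55, whiskey:81}
update whiskey to timestamp 13 → {whiskey:13, victor:55}
fire next event → whiskey; now {victor:55}
update victor to timestamp 84 → {victor:84}
update victor to timestamp 74 → {victor:74}
add echo (timestamp 66) → {echo:66, victor:74}
add papa (timestamp 31) → {papa:31, echo:66, victor:74}
fire next event → papa; now {echo:66, victor:74}
fire next event → echo; now {victor:74}
update victor to timestamp 15 → {victor:15}
add uniform (timestamp 48) → {victor:15, uniform:48}
fire next event → victor; now {uniform:48}
update uniform to timestamp 39 → {uniform:39}
fire next event → uniform; now {}
add romeo (timestamp 35) → {romeo:35}
add hotel (timestamp 78) → {romeo:35, hotel:78}
add golf (timestamp 67) → {romeo:35, golf:67, hotel:78}
add juliet (timestamp 76) → {romeo:35, golf:67, juliet:76, hotel:78}
fire next event → romeo; now {golf:67, juliet:76, hotel:78}
update hotel to timestamp 60 → {hotel:60, golf:67, juliet:76}
add delta (timestamp 10) → {delta:10, hotel:60, golf:67, juliet:76}
add kilo (timestamp 92) → {delta:10, hotel:60, golf:67, juliet:76, kilo:92}
update hotel to timestamp 28 → {delta:10, hotel:28, golf:67, juliet:76, kilo:92}
fire next event → delta; now {hotel:28, golf:67, juliet:76, kilo:92}
fire next event → hotel; now {golf:67, juliet:76, kilo:92}

india, bravo, whiskey, papa, echo, victor, uniform, romeo, delta, hotel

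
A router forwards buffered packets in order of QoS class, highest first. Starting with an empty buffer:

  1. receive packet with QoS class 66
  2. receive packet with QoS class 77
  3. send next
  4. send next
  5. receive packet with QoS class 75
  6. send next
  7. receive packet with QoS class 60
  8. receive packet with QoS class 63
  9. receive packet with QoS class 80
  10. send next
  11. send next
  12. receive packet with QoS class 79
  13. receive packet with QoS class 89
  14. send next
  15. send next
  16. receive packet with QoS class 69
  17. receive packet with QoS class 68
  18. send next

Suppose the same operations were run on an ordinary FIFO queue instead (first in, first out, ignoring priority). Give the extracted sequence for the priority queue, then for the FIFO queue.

priority queue: 77 → 66 → 75 → 80 → 63 → 89 → 79 → 69; FIFO queue: [66, 77, 75, 60, 63, 80, 79, 89]

insert 66 → {66}
insert 77 → {77, 66}
send next → 77; now {66}
send next → 66; now {}
insert 75 → {75}
send next → 75; now {}
insert 60 → {60}
insert 63 → {63, 60}
insert 80 → {80, 63, 60}
send next → 80; now {63, 60}
send next → 63; now {60}
insert 79 → {79, 60}
insert 89 → {89, 79, 60}
send next → 89; now {79, 60}
send next → 79; now {60}
insert 69 → {69, 60}
insert 68 → {69, 68, 60}
send next → 69; now {68, 60}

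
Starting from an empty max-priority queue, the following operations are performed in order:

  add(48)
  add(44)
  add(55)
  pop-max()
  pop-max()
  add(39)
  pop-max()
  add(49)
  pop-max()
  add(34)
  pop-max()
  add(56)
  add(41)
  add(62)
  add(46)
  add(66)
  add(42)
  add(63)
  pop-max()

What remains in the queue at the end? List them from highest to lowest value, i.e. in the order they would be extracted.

insert 48 → {48}
insert 44 → {48, 44}
insert 55 → {55, 48, 44}
pop-max → 55; now {48, 44}
pop-max → 48; now {44}
insert 39 → {44, 39}
pop-max → 44; now {39}
insert 49 → {49, 39}
pop-max → 49; now {39}
insert 34 → {39, 34}
pop-max → 39; now {34}
insert 56 → {56, 34}
insert 41 → {56, 41, 34}
insert 62 → {62, 56, 41, 34}
insert 46 → {62, 56, 46, 41, 34}
insert 66 → {66, 62, 56, 46, 41, 34}
insert 42 → {66, 62, 56, 46, 42, 41, 34}
insert 63 → {66, 63, 62, 56, 46, 42, 41, 34}
pop-max → 66; now {63, 62, 56, 46, 42, 41, 34}

63, 62, 56, 46, 42, 41, 34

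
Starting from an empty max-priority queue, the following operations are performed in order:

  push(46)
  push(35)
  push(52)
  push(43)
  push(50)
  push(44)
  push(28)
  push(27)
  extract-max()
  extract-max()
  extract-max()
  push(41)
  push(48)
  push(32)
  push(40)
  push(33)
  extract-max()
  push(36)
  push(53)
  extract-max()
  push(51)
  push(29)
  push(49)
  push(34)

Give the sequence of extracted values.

52, 50, 46, 48, 53

insert 46 → {46}
insert 35 → {46, 35}
insert 52 → {52, 46, 35}
insert 43 → {52, 46, 43, 35}
insert 50 → {52, 50, 46, 43, 35}
insert 44 → {52, 50, 46, 44, 43, 35}
insert 28 → {52, 50, 46, 44, 43, 35, 28}
insert 27 → {52, 50, 46, 44, 43, 35, 28, 27}
extract-max → 52; now {50, 46, 44, 43, 35, 28, 27}
extract-max → 50; now {46, 44, 43, 35, 28, 27}
extract-max → 46; now {44, 43, 35, 28, 27}
insert 41 → {44, 43, 41, 35, 28, 27}
insert 48 → {48, 44, 43, 41, 35, 28, 27}
insert 32 → {48, 44, 43, 41, 35, 32, 28, 27}
insert 40 → {48, 44, 43, 41, 40, 35, 32, 28, 27}
insert 33 → {48, 44, 43, 41, 40, 35, 33, 32, 28, 27}
extract-max → 48; now {44, 43, 41, 40, 35, 33, 32, 28, 27}
insert 36 → {44, 43, 41, 40, 36, 35, 33, 32, 28, 27}
insert 53 → {53, 44, 43, 41, 40, 36, 35, 33, 32, 28, 27}
extract-max → 53; now {44, 43, 41, 40, 36, 35, 33, 32, 28, 27}
insert 51 → {51, 44, 43, 41, 40, 36, 35, 33, 32, 28, 27}
insert 29 → {51, 44, 43, 41, 40, 36, 35, 33, 32, 29, 28, 27}
insert 49 → {51, 49, 44, 43, 41, 40, 36, 35, 33, 32, 29, 28, 27}
insert 34 → {51, 49, 44, 43, 41, 40, 36, 35, 34, 33, 32, 29, 28, 27}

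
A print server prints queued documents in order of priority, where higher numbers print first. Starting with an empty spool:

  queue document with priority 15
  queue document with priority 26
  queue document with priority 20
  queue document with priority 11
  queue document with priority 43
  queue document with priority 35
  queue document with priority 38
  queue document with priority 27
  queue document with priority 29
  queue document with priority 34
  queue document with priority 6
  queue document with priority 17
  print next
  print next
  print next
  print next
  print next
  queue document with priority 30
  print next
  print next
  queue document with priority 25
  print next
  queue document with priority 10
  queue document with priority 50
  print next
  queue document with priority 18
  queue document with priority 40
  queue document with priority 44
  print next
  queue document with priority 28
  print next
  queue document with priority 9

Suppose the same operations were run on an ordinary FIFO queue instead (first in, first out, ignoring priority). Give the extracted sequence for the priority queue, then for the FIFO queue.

priority queue: 43 → 38 → 35 → 34 → 29 → 30 → 27 → 26 → 50 → 44 → 40; FIFO queue: 15, 26, 20, 11, 43, 35, 38, 27, 29, 34, 6

insert 15 → {15}
insert 26 → {26, 15}
insert 20 → {26, 20, 15}
insert 11 → {26, 20, 15, 11}
insert 43 → {43, 26, 20, 15, 11}
insert 35 → {43, 35, 26, 20, 15, 11}
insert 38 → {43, 38, 35, 26, 20, 15, 11}
insert 27 → {43, 38, 35, 27, 26, 20, 15, 11}
insert 29 → {43, 38, 35, 29, 27, 26, 20, 15, 11}
insert 34 → {43, 38, 35, 34, 29, 27, 26, 20, 15, 11}
insert 6 → {43, 38, 35, 34, 29, 27, 26, 20, 15, 11, 6}
insert 17 → {43, 38, 35, 34, 29, 27, 26, 20, 17, 15, 11, 6}
print next → 43; now {38, 35, 34, 29, 27, 26, 20, 17, 15, 11, 6}
print next → 38; now {35, 34, 29, 27, 26, 20, 17, 15, 11, 6}
print next → 35; now {34, 29, 27, 26, 20, 17, 15, 11, 6}
print next → 34; now {29, 27, 26, 20, 17, 15, 11, 6}
print next → 29; now {27, 26, 20, 17, 15, 11, 6}
insert 30 → {30, 27, 26, 20, 17, 15, 11, 6}
print next → 30; now {27, 26, 20, 17, 15, 11, 6}
print next → 27; now {26, 20, 17, 15, 11, 6}
insert 25 → {26, 25, 20, 17, 15, 11, 6}
print next → 26; now {25, 20, 17, 15, 11, 6}
insert 10 → {25, 20, 17, 15, 11, 10, 6}
insert 50 → {50, 25, 20, 17, 15, 11, 10, 6}
print next → 50; now {25, 20, 17, 15, 11, 10, 6}
insert 18 → {25, 20, 18, 17, 15, 11, 10, 6}
insert 40 → {40, 25, 20, 18, 17, 15, 11, 10, 6}
insert 44 → {44, 40, 25, 20, 18, 17, 15, 11, 10, 6}
print next → 44; now {40, 25, 20, 18, 17, 15, 11, 10, 6}
insert 28 → {40, 28, 25, 20, 18, 17, 15, 11, 10, 6}
print next → 40; now {28, 25, 20, 18, 17, 15, 11, 10, 6}
insert 9 → {28, 25, 20, 18, 17, 15, 11, 10, 9, 6}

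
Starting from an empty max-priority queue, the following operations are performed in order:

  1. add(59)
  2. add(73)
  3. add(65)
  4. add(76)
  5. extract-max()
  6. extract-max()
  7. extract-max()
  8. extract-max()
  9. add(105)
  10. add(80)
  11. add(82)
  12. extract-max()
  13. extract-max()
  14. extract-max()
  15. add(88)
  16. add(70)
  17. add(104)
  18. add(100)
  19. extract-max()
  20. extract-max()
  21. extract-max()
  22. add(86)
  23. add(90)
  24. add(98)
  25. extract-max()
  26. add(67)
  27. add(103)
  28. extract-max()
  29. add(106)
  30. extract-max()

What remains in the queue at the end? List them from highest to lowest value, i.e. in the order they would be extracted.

[90, 86, 70, 67]

insert 59 → {59}
insert 73 → {73, 59}
insert 65 → {73, 65, 59}
insert 76 → {76, 73, 65, 59}
extract-max → 76; now {73, 65, 59}
extract-max → 73; now {65, 59}
extract-max → 65; now {59}
extract-max → 59; now {}
insert 105 → {105}
insert 80 → {105, 80}
insert 82 → {105, 82, 80}
extract-max → 105; now {82, 80}
extract-max → 82; now {80}
extract-max → 80; now {}
insert 88 → {88}
insert 70 → {88, 70}
insert 104 → {104, 88, 70}
insert 100 → {104, 100, 88, 70}
extract-max → 104; now {100, 88, 70}
extract-max → 100; now {88, 70}
extract-max → 88; now {70}
insert 86 → {86, 70}
insert 90 → {90, 86, 70}
insert 98 → {98, 90, 86, 70}
extract-max → 98; now {90, 86, 70}
insert 67 → {90, 86, 70, 67}
insert 103 → {103, 90, 86, 70, 67}
extract-max → 103; now {90, 86, 70, 67}
insert 106 → {106, 90, 86, 70, 67}
extract-max → 106; now {90, 86, 70, 67}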